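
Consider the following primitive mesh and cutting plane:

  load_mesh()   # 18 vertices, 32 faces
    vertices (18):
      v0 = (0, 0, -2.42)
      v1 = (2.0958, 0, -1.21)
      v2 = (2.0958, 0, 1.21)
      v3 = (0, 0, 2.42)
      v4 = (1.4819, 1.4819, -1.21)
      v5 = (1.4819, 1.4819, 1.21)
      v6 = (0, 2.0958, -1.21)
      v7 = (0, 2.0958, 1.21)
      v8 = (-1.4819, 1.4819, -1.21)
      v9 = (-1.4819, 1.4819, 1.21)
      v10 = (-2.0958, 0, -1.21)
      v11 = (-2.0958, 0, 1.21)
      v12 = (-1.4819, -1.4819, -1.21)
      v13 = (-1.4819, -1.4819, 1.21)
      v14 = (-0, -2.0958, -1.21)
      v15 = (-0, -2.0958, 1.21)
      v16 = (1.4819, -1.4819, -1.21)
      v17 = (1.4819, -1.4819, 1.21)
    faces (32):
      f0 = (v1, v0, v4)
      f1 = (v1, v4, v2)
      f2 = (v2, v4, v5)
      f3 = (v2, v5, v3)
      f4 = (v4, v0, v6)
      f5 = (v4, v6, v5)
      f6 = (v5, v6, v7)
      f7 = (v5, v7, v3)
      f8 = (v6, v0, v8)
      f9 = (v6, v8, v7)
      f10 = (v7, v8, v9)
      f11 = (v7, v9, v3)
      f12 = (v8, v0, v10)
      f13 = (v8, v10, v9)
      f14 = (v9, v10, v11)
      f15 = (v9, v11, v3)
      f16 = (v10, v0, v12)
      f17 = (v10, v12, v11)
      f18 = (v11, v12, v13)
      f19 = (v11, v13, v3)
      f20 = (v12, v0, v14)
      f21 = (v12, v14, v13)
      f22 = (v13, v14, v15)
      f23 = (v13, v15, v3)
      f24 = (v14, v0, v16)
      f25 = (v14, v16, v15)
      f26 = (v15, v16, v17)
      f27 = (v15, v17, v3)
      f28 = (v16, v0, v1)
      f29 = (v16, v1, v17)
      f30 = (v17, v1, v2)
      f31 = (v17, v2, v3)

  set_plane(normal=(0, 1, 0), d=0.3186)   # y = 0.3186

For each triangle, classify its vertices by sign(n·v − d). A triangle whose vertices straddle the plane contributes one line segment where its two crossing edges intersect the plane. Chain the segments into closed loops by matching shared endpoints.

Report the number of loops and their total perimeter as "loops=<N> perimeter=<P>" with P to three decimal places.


loops=1 perimeter=13.749

Straddling triangles (12 of 32):
  (v1,v0,v4) [--+] → (0.3186, 0.3186, -2.15986)–(1.96382, 0.3186, -1.21)  len=1.8997
  (v1,v4,v2) [-+-] → (1.96382, 0.3186, -1.21)–(1.96382, 0.3186, 0.689714)  len=1.8997
  (v2,v4,v5) [-++] → (1.96382, 0.3186, 0.689714)–(1.96382, 0.3186, 1.21)  len=0.5203
  (v2,v5,v3) [-+-] → (1.96382, 0.3186, 1.21)–(0.3186, 0.3186, 2.15986)  len=1.8997
  (v4,v0,v6) [+-+] → (0.3186, 0.3186, -2.15986)–(0, 0.3186, -2.23606)  len=0.3276
  (v5,v7,v3) [++-] → (0, 0.3186, 2.23606)–(0.3186, 0.3186, 2.15986)  len=0.3276
  (v6,v0,v8) [+-+] → (0, 0.3186, -2.23606)–(-0.3186, 0.3186, -2.15986)  len=0.3276
  (v7,v9,v3) [++-] → (-0.3186, 0.3186, 2.15986)–(0, 0.3186, 2.23606)  len=0.3276
  (v8,v0,v10) [+--] → (-0.3186, 0.3186, -2.15986)–(-1.96382, 0.3186, -1.21)  len=1.8997
  (v8,v10,v9) [+-+] → (-1.96382, 0.3186, -1.21)–(-1.96382, 0.3186, -0.689714)  len=0.5203
  (v9,v10,v11) [+--] → (-1.96382, 0.3186, -0.689714)–(-1.96382, 0.3186, 1.21)  len=1.8997
  (v9,v11,v3) [+--] → (-1.96382, 0.3186, 1.21)–(-0.3186, 0.3186, 2.15986)  len=1.8997

Chained into 1 loop(s):
  loop 1: 12 segments, perimeter = 13.7492
Total perimeter = 13.749


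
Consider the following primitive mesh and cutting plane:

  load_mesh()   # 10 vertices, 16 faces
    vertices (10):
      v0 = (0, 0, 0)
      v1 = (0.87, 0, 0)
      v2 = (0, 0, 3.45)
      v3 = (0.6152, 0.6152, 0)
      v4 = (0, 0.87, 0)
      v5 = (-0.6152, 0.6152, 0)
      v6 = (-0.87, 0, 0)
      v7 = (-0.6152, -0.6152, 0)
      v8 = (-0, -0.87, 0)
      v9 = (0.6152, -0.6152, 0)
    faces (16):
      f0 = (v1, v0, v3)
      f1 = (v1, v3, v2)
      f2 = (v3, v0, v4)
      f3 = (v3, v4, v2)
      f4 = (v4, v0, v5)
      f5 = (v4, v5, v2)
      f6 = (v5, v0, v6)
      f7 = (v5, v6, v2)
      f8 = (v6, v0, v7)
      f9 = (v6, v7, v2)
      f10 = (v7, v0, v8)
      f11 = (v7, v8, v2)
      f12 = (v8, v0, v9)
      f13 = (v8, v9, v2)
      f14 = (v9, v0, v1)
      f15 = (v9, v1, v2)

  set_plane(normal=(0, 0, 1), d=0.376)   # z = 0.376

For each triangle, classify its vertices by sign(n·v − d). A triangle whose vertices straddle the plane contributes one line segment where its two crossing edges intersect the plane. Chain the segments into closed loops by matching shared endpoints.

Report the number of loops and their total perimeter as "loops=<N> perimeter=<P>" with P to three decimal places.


loops=1 perimeter=4.746

Straddling triangles (8 of 16):
  (v1,v3,v2) [--+] → (0.548152, 0.548152, 0.376)–(0.775183, 0, 0.376)  len=0.5933
  (v3,v4,v2) [--+] → (0, 0.775183, 0.376)–(0.548152, 0.548152, 0.376)  len=0.5933
  (v4,v5,v2) [--+] → (-0.548152, 0.548152, 0.376)–(0, 0.775183, 0.376)  len=0.5933
  (v5,v6,v2) [--+] → (-0.775183, 0, 0.376)–(-0.548152, 0.548152, 0.376)  len=0.5933
  (v6,v7,v2) [--+] → (-0.548152, -0.548152, 0.376)–(-0.775183, 0, 0.376)  len=0.5933
  (v7,v8,v2) [--+] → (0, -0.775183, 0.376)–(-0.548152, -0.548152, 0.376)  len=0.5933
  (v8,v9,v2) [--+] → (0.548152, -0.548152, 0.376)–(0, -0.775183, 0.376)  len=0.5933
  (v9,v1,v2) [--+] → (0.775183, 0, 0.376)–(0.548152, -0.548152, 0.376)  len=0.5933

Chained into 1 loop(s):
  loop 1: 8 segments, perimeter = 4.7465
Total perimeter = 4.746


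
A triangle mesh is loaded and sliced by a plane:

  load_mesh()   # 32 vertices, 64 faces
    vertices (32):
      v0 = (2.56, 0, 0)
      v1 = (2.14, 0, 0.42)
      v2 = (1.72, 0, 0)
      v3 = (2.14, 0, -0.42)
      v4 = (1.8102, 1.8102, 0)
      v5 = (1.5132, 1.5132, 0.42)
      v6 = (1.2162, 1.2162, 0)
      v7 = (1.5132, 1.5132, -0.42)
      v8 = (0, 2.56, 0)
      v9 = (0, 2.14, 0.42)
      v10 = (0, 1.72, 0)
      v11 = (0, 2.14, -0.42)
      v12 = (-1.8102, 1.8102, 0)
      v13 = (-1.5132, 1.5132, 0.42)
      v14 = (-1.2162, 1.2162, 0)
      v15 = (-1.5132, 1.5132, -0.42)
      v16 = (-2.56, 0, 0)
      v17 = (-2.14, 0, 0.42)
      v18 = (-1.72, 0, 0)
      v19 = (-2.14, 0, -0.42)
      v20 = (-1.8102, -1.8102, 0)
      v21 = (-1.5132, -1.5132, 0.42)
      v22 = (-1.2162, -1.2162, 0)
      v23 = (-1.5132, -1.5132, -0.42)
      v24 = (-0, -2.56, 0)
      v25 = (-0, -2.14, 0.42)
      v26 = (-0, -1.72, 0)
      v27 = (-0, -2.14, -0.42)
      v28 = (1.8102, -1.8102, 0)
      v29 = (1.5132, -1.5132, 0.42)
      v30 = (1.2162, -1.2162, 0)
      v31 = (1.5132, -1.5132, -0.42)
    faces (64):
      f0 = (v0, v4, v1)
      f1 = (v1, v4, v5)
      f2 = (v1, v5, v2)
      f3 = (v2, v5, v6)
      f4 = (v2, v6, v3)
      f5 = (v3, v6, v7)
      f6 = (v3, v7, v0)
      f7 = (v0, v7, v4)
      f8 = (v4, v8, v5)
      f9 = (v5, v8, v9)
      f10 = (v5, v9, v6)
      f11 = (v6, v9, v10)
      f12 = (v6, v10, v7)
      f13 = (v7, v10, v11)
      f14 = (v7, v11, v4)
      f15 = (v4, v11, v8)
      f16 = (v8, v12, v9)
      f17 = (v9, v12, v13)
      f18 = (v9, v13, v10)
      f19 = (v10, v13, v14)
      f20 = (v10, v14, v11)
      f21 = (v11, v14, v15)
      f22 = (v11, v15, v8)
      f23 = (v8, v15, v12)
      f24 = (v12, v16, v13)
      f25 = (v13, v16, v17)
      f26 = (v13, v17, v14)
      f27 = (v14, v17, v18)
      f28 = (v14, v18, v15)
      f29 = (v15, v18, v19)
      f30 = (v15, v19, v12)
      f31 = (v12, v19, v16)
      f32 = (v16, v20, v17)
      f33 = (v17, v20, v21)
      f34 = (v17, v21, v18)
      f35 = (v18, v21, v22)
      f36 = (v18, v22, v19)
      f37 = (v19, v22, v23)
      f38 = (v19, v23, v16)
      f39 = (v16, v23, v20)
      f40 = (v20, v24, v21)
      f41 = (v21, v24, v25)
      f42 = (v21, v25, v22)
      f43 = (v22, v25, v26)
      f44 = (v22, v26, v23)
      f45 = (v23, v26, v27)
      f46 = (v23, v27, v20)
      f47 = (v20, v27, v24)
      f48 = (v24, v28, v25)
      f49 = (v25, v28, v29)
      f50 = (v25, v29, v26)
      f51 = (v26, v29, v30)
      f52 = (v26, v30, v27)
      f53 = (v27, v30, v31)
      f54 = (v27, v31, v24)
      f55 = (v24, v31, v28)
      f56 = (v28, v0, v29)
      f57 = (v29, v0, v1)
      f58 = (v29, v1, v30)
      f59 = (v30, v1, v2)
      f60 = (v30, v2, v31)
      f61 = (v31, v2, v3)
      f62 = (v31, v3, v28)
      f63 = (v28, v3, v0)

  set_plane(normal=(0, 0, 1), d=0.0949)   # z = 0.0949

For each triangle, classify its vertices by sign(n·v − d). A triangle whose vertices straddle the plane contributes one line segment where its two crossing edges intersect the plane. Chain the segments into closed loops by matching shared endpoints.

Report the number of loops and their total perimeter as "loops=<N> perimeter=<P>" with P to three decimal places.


loops=2 perimeter=26.206

Straddling triangles (32 of 64):
  (v0,v4,v1) [--+] → (1.88472, 1.40118, 0.0949)–(2.4651, 0, 0.0949)  len=1.5166
  (v1,v4,v5) [+-+] → (1.88472, 1.40118, 0.0949)–(1.74309, 1.74309, 0.0949)  len=0.3701
  (v1,v5,v2) [++-] → (1.67327, 0.341911, 0.0949)–(1.8149, 0, 0.0949)  len=0.3701
  (v2,v5,v6) [-+-] → (1.67327, 0.341911, 0.0949)–(1.28331, 1.28331, 0.0949)  len=1.0190
  (v4,v8,v5) [--+] → (0.341911, 2.32347, 0.0949)–(1.74309, 1.74309, 0.0949)  len=1.5166
  (v5,v8,v9) [+-+] → (0.341911, 2.32347, 0.0949)–(0, 2.4651, 0.0949)  len=0.3701
  (v5,v9,v6) [++-] → (0.941397, 1.42493, 0.0949)–(1.28331, 1.28331, 0.0949)  len=0.3701
  (v6,v9,v10) [-+-] → (0.941397, 1.42493, 0.0949)–(0, 1.8149, 0.0949)  len=1.0190
  (v8,v12,v9) [--+] → (-1.40118, 1.88472, 0.0949)–(0, 2.4651, 0.0949)  len=1.5166
  (v9,v12,v13) [+-+] → (-1.40118, 1.88472, 0.0949)–(-1.74309, 1.74309, 0.0949)  len=0.3701
  (v9,v13,v10) [++-] → (-0.341911, 1.67327, 0.0949)–(0, 1.8149, 0.0949)  len=0.3701
  (v10,v13,v14) [-+-] → (-0.341911, 1.67327, 0.0949)–(-1.28331, 1.28331, 0.0949)  len=1.0190
  (v12,v16,v13) [--+] → (-2.32347, 0.341911, 0.0949)–(-1.74309, 1.74309, 0.0949)  len=1.5166
  (v13,v16,v17) [+-+] → (-2.32347, 0.341911, 0.0949)–(-2.4651, 0, 0.0949)  len=0.3701
  (v13,v17,v14) [++-] → (-1.42493, 0.941397, 0.0949)–(-1.28331, 1.28331, 0.0949)  len=0.3701
  (v14,v17,v18) [-+-] → (-1.42493, 0.941397, 0.0949)–(-1.8149, 0, 0.0949)  len=1.0190
  (v16,v20,v17) [--+] → (-1.88472, -1.40118, 0.0949)–(-2.4651, 0, 0.0949)  len=1.5166
  (v17,v20,v21) [+-+] → (-1.88472, -1.40118, 0.0949)–(-1.74309, -1.74309, 0.0949)  len=0.3701
  (v17,v21,v18) [++-] → (-1.67327, -0.341911, 0.0949)–(-1.8149, 0, 0.0949)  len=0.3701
  (v18,v21,v22) [-+-] → (-1.67327, -0.341911, 0.0949)–(-1.28331, -1.28331, 0.0949)  len=1.0190
  (v20,v24,v21) [--+] → (-0.341911, -2.32347, 0.0949)–(-1.74309, -1.74309, 0.0949)  len=1.5166
  (v21,v24,v25) [+-+] → (-0.341911, -2.32347, 0.0949)–(0, -2.4651, 0.0949)  len=0.3701
  (v21,v25,v22) [++-] → (-0.941397, -1.42493, 0.0949)–(-1.28331, -1.28331, 0.0949)  len=0.3701
  (v22,v25,v26) [-+-] → (-0.941397, -1.42493, 0.0949)–(0, -1.8149, 0.0949)  len=1.0190
  (v24,v28,v25) [--+] → (1.40118, -1.88472, 0.0949)–(0, -2.4651, 0.0949)  len=1.5166
  (v25,v28,v29) [+-+] → (1.40118, -1.88472, 0.0949)–(1.74309, -1.74309, 0.0949)  len=0.3701
  (v25,v29,v26) [++-] → (0.341911, -1.67327, 0.0949)–(0, -1.8149, 0.0949)  len=0.3701
  (v26,v29,v30) [-+-] → (0.341911, -1.67327, 0.0949)–(1.28331, -1.28331, 0.0949)  len=1.0190
  (v28,v0,v29) [--+] → (2.32347, -0.341911, 0.0949)–(1.74309, -1.74309, 0.0949)  len=1.5166
  (v29,v0,v1) [+-+] → (2.32347, -0.341911, 0.0949)–(2.4651, 0, 0.0949)  len=0.3701
  (v29,v1,v30) [++-] → (1.42493, -0.941397, 0.0949)–(1.28331, -1.28331, 0.0949)  len=0.3701
  (v30,v1,v2) [-+-] → (1.42493, -0.941397, 0.0949)–(1.8149, 0, 0.0949)  len=1.0190

Chained into 2 loop(s):
  loop 1: 16 segments, perimeter = 15.0937
  loop 2: 16 segments, perimeter = 11.1124
Total perimeter = 26.206


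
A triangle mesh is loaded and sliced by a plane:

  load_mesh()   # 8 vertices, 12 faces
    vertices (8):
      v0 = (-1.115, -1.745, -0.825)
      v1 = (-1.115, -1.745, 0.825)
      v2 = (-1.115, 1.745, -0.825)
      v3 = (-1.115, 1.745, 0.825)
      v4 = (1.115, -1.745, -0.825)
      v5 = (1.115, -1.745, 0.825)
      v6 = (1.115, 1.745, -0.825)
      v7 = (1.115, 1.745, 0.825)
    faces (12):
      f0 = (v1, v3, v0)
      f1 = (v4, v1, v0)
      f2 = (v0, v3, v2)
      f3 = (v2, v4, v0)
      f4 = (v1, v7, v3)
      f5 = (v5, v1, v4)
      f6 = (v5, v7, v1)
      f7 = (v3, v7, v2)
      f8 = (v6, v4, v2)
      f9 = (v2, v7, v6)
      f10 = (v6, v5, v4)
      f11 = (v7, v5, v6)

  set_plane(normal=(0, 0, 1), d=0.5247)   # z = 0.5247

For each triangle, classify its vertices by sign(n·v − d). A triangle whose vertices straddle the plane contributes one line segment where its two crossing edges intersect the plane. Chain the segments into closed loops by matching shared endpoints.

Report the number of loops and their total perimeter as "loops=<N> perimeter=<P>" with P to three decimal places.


loops=1 perimeter=11.440

Straddling triangles (8 of 12):
  (v1,v3,v0) [++-] → (-1.115, 1.10982, 0.5247)–(-1.115, -1.745, 0.5247)  len=2.8548
  (v4,v1,v0) [-+-] → (-0.70914, -1.745, 0.5247)–(-1.115, -1.745, 0.5247)  len=0.4059
  (v0,v3,v2) [-+-] → (-1.115, 1.10982, 0.5247)–(-1.115, 1.745, 0.5247)  len=0.6352
  (v5,v1,v4) [++-] → (-0.70914, -1.745, 0.5247)–(1.115, -1.745, 0.5247)  len=1.8241
  (v3,v7,v2) [++-] → (0.70914, 1.745, 0.5247)–(-1.115, 1.745, 0.5247)  len=1.8241
  (v2,v7,v6) [-+-] → (0.70914, 1.745, 0.5247)–(1.115, 1.745, 0.5247)  len=0.4059
  (v6,v5,v4) [-+-] → (1.115, -1.10982, 0.5247)–(1.115, -1.745, 0.5247)  len=0.6352
  (v7,v5,v6) [++-] → (1.115, -1.10982, 0.5247)–(1.115, 1.745, 0.5247)  len=2.8548

Chained into 1 loop(s):
  loop 1: 8 segments, perimeter = 11.4400
Total perimeter = 11.440


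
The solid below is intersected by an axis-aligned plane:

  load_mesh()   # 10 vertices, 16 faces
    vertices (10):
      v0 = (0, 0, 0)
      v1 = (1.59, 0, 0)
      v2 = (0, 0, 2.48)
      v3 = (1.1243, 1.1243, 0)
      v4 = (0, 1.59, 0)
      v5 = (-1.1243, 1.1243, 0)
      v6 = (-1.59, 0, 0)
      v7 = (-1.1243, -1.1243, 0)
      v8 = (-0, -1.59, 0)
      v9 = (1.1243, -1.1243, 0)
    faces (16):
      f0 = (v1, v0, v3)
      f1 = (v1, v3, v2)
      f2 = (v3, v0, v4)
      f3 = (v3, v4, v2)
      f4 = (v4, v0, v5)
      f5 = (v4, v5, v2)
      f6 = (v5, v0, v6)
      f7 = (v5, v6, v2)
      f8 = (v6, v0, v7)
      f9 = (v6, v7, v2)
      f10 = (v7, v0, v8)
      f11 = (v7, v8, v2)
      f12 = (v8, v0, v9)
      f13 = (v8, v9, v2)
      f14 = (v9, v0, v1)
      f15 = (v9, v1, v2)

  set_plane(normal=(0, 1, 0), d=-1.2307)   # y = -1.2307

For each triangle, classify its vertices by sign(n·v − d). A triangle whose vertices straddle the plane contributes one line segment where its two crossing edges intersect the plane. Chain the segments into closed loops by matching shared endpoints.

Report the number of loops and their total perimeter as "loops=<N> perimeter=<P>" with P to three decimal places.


loops=1 perimeter=3.800

Straddling triangles (4 of 16):
  (v7,v0,v8) [++-] → (0, -1.2307, 0)–(-0.867428, -1.2307, 0)  len=0.8674
  (v7,v8,v2) [+-+] → (-0.867428, -1.2307, 0)–(0, -1.2307, 0.560418)  len=1.0327
  (v8,v0,v9) [-++] → (0, -1.2307, 0)–(0.867428, -1.2307, 0)  len=0.8674
  (v8,v9,v2) [-++] → (0.867428, -1.2307, 0)–(0, -1.2307, 0.560418)  len=1.0327

Chained into 1 loop(s):
  loop 1: 4 segments, perimeter = 3.8003
Total perimeter = 3.800


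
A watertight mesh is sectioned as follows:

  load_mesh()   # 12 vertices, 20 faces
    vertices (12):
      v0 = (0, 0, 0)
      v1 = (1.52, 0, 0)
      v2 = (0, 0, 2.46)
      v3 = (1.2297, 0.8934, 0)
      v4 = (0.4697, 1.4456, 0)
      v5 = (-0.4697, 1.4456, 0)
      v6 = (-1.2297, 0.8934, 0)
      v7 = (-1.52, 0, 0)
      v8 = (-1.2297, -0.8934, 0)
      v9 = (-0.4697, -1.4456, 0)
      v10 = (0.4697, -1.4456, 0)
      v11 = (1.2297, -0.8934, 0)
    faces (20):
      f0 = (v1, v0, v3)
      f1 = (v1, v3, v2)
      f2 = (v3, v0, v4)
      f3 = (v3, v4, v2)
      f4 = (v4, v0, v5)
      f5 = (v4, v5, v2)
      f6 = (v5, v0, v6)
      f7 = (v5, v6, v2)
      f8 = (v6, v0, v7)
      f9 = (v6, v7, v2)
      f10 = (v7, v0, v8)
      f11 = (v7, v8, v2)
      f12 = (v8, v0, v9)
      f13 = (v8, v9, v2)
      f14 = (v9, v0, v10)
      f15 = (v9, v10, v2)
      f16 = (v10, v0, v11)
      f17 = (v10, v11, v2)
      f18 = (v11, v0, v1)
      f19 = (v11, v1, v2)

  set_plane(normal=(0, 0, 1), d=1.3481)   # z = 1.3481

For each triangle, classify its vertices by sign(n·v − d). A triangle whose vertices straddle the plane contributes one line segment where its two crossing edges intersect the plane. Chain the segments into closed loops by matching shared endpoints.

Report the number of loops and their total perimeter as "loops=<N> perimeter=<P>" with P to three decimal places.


loops=1 perimeter=4.246

Straddling triangles (10 of 20):
  (v1,v3,v2) [--+] → (0.555814, 0.40381, 1.3481)–(0.687028, 0, 1.3481)  len=0.4246
  (v3,v4,v2) [--+] → (0.212301, 0.653399, 1.3481)–(0.555814, 0.40381, 1.3481)  len=0.4246
  (v4,v5,v2) [--+] → (-0.212301, 0.653399, 1.3481)–(0.212301, 0.653399, 1.3481)  len=0.4246
  (v5,v6,v2) [--+] → (-0.555814, 0.40381, 1.3481)–(-0.212301, 0.653399, 1.3481)  len=0.4246
  (v6,v7,v2) [--+] → (-0.687028, 0, 1.3481)–(-0.555814, 0.40381, 1.3481)  len=0.4246
  (v7,v8,v2) [--+] → (-0.555814, -0.40381, 1.3481)–(-0.687028, 0, 1.3481)  len=0.4246
  (v8,v9,v2) [--+] → (-0.212301, -0.653399, 1.3481)–(-0.555814, -0.40381, 1.3481)  len=0.4246
  (v9,v10,v2) [--+] → (0.212301, -0.653399, 1.3481)–(-0.212301, -0.653399, 1.3481)  len=0.4246
  (v10,v11,v2) [--+] → (0.555814, -0.40381, 1.3481)–(0.212301, -0.653399, 1.3481)  len=0.4246
  (v11,v1,v2) [--+] → (0.687028, 0, 1.3481)–(0.555814, -0.40381, 1.3481)  len=0.4246

Chained into 1 loop(s):
  loop 1: 10 segments, perimeter = 4.2460
Total perimeter = 4.246


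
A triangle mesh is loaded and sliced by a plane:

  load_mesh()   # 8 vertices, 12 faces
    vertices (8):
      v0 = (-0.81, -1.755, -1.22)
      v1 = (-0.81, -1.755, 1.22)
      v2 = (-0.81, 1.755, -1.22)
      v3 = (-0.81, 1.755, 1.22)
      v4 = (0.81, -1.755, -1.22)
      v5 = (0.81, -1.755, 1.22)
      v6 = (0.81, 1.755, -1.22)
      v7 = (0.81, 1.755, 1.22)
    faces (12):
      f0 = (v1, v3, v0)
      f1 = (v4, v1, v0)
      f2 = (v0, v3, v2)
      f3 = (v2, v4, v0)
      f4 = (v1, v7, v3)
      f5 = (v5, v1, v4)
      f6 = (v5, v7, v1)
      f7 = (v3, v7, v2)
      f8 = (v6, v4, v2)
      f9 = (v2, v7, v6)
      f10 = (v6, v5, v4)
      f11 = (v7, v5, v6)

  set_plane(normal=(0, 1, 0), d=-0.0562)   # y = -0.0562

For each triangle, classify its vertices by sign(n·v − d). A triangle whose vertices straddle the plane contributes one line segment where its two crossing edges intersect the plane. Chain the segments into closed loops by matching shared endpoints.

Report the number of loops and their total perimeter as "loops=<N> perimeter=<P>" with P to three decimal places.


Straddling triangles (8 of 12):
  (v1,v3,v0) [-+-] → (-0.81, -0.0562, 1.22)–(-0.81, -0.0562, -0.0390678)  len=1.2591
  (v0,v3,v2) [-++] → (-0.81, -0.0562, -0.0390678)–(-0.81, -0.0562, -1.22)  len=1.1809
  (v2,v4,v0) [+--] → (0.0259385, -0.0562, -1.22)–(-0.81, -0.0562, -1.22)  len=0.8359
  (v1,v7,v3) [-++] → (-0.0259385, -0.0562, 1.22)–(-0.81, -0.0562, 1.22)  len=0.7841
  (v5,v7,v1) [-+-] → (0.81, -0.0562, 1.22)–(-0.0259385, -0.0562, 1.22)  len=0.8359
  (v6,v4,v2) [+-+] → (0.81, -0.0562, -1.22)–(0.0259385, -0.0562, -1.22)  len=0.7841
  (v6,v5,v4) [+--] → (0.81, -0.0562, 0.0390678)–(0.81, -0.0562, -1.22)  len=1.2591
  (v7,v5,v6) [+-+] → (0.81, -0.0562, 1.22)–(0.81, -0.0562, 0.0390678)  len=1.1809

Chained into 1 loop(s):
  loop 1: 8 segments, perimeter = 8.1200
Total perimeter = 8.120

loops=1 perimeter=8.120


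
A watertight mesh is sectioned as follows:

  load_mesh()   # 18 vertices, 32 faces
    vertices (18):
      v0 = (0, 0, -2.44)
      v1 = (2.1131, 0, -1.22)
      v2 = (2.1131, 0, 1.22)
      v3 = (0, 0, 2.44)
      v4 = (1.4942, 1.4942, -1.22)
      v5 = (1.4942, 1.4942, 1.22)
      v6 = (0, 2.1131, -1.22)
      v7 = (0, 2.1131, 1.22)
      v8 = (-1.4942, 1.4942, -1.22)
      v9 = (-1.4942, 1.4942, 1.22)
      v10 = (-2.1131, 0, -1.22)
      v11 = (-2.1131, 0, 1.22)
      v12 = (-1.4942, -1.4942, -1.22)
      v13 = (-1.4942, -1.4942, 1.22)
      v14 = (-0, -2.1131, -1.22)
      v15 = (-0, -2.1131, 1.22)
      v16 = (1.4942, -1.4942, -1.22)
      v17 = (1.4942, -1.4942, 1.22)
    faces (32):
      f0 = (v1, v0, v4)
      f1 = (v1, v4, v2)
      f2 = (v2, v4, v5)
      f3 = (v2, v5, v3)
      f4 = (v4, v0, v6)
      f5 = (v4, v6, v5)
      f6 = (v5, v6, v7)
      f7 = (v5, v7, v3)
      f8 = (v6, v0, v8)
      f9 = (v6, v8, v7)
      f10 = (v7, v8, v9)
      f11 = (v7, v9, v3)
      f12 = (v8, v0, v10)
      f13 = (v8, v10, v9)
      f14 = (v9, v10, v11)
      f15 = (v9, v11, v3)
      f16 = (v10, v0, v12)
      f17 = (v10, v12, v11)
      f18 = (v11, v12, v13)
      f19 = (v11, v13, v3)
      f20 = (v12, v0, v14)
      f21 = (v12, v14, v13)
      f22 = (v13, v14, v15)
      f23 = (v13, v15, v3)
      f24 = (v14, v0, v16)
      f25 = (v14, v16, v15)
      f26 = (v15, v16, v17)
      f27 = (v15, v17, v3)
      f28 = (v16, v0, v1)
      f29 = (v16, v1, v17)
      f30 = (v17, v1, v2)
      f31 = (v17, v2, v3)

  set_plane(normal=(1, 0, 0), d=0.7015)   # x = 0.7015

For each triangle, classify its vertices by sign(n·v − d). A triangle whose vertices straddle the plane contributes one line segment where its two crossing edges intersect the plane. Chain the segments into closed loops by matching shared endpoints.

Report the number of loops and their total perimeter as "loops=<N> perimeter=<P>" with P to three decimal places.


Straddling triangles (12 of 32):
  (v1,v0,v4) [+-+] → (0.7015, 0, -2.03499)–(0.7015, 0.7015, -1.86723)  len=0.7213
  (v2,v5,v3) [++-] → (0.7015, 0.7015, 1.86723)–(0.7015, 0, 2.03499)  len=0.7213
  (v4,v0,v6) [+--] → (0.7015, 0.7015, -1.86723)–(0.7015, 1.82254, -1.22)  len=1.2945
  (v4,v6,v5) [+-+] → (0.7015, 1.82254, -1.22)–(0.7015, 1.82254, -0.0744639)  len=1.1455
  (v5,v6,v7) [+--] → (0.7015, 1.82254, -0.0744639)–(0.7015, 1.82254, 1.22)  len=1.2945
  (v5,v7,v3) [+--] → (0.7015, 1.82254, 1.22)–(0.7015, 0.7015, 1.86723)  len=1.2945
  (v14,v0,v16) [--+] → (0.7015, -0.7015, -1.86723)–(0.7015, -1.82254, -1.22)  len=1.2945
  (v14,v16,v15) [-+-] → (0.7015, -1.82254, -1.22)–(0.7015, -1.82254, 0.0744639)  len=1.2945
  (v15,v16,v17) [-++] → (0.7015, -1.82254, 0.0744639)–(0.7015, -1.82254, 1.22)  len=1.1455
  (v15,v17,v3) [-+-] → (0.7015, -1.82254, 1.22)–(0.7015, -0.7015, 1.86723)  len=1.2945
  (v16,v0,v1) [+-+] → (0.7015, -0.7015, -1.86723)–(0.7015, 0, -2.03499)  len=0.7213
  (v17,v2,v3) [++-] → (0.7015, 0, 2.03499)–(0.7015, -0.7015, 1.86723)  len=0.7213

Chained into 1 loop(s):
  loop 1: 12 segments, perimeter = 12.9430
Total perimeter = 12.943

loops=1 perimeter=12.943


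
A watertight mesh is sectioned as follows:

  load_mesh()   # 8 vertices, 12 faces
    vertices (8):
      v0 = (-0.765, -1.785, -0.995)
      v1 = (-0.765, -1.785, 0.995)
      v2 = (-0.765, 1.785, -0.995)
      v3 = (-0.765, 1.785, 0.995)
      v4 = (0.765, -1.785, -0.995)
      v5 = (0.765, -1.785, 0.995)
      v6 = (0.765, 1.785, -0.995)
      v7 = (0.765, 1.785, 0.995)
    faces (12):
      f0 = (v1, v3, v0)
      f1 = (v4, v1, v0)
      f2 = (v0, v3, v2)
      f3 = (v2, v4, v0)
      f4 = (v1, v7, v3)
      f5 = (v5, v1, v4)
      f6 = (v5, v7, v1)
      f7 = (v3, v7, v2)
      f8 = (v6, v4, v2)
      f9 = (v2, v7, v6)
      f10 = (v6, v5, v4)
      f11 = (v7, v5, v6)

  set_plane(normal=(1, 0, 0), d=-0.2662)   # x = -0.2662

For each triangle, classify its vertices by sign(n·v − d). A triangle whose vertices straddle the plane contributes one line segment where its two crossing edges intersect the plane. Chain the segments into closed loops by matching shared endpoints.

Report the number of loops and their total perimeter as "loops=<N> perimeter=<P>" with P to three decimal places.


Straddling triangles (8 of 12):
  (v4,v1,v0) [+--] → (-0.2662, -1.785, 0.346234)–(-0.2662, -1.785, -0.995)  len=1.3412
  (v2,v4,v0) [-+-] → (-0.2662, 0.621133, -0.995)–(-0.2662, -1.785, -0.995)  len=2.4061
  (v1,v7,v3) [-+-] → (-0.2662, -0.621133, 0.995)–(-0.2662, 1.785, 0.995)  len=2.4061
  (v5,v1,v4) [+-+] → (-0.2662, -1.785, 0.995)–(-0.2662, -1.785, 0.346234)  len=0.6488
  (v5,v7,v1) [++-] → (-0.2662, -0.621133, 0.995)–(-0.2662, -1.785, 0.995)  len=1.1639
  (v3,v7,v2) [-+-] → (-0.2662, 1.785, 0.995)–(-0.2662, 1.785, -0.346234)  len=1.3412
  (v6,v4,v2) [++-] → (-0.2662, 0.621133, -0.995)–(-0.2662, 1.785, -0.995)  len=1.1639
  (v2,v7,v6) [-++] → (-0.2662, 1.785, -0.346234)–(-0.2662, 1.785, -0.995)  len=0.6488

Chained into 1 loop(s):
  loop 1: 8 segments, perimeter = 11.1200
Total perimeter = 11.120

loops=1 perimeter=11.120


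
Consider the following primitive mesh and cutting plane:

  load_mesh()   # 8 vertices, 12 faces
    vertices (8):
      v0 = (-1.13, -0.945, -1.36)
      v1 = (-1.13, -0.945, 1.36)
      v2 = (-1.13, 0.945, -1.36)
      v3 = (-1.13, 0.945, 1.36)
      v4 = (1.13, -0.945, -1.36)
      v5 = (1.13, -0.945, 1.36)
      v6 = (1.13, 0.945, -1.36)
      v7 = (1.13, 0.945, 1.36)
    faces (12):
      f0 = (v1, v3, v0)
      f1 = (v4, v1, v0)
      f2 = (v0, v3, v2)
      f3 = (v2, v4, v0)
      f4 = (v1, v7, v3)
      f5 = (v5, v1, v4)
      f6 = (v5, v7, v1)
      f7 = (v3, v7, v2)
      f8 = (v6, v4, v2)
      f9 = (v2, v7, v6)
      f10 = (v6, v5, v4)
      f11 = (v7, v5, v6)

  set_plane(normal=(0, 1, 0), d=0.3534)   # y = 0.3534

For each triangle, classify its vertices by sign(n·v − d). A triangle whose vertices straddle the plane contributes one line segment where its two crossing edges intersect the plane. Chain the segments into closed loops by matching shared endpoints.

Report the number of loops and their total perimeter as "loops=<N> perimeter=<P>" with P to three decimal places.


Straddling triangles (8 of 12):
  (v1,v3,v0) [-+-] → (-1.13, 0.3534, 1.36)–(-1.13, 0.3534, 0.508597)  len=0.8514
  (v0,v3,v2) [-++] → (-1.13, 0.3534, 0.508597)–(-1.13, 0.3534, -1.36)  len=1.8686
  (v2,v4,v0) [+--] → (-0.422584, 0.3534, -1.36)–(-1.13, 0.3534, -1.36)  len=0.7074
  (v1,v7,v3) [-++] → (0.422584, 0.3534, 1.36)–(-1.13, 0.3534, 1.36)  len=1.5526
  (v5,v7,v1) [-+-] → (1.13, 0.3534, 1.36)–(0.422584, 0.3534, 1.36)  len=0.7074
  (v6,v4,v2) [+-+] → (1.13, 0.3534, -1.36)–(-0.422584, 0.3534, -1.36)  len=1.5526
  (v6,v5,v4) [+--] → (1.13, 0.3534, -0.508597)–(1.13, 0.3534, -1.36)  len=0.8514
  (v7,v5,v6) [+-+] → (1.13, 0.3534, 1.36)–(1.13, 0.3534, -0.508597)  len=1.8686

Chained into 1 loop(s):
  loop 1: 8 segments, perimeter = 9.9600
Total perimeter = 9.960

loops=1 perimeter=9.960


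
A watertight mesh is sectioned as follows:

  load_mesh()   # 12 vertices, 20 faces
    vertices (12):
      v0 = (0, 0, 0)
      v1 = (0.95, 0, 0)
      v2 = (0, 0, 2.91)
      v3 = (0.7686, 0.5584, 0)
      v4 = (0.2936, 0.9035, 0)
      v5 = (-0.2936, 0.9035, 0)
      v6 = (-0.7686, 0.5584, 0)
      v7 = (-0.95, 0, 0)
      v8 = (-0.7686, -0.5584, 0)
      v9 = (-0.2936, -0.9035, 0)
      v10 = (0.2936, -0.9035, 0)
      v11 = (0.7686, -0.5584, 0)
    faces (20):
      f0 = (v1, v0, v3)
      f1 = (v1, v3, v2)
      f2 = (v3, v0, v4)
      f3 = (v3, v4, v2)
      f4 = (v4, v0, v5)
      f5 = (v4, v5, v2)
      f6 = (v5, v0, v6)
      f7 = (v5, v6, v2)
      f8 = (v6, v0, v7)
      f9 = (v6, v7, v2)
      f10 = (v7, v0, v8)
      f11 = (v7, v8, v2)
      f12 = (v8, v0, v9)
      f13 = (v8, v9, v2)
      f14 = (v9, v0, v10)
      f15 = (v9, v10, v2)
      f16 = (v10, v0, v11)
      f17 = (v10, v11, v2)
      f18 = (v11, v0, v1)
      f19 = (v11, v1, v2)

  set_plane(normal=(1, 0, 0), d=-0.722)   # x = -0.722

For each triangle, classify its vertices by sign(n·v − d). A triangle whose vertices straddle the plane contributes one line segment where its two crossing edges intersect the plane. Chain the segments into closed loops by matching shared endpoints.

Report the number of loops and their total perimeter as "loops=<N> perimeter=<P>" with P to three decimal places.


loops=1 perimeter=3.042

Straddling triangles (8 of 20):
  (v5,v0,v6) [++-] → (-0.722, 0.524544, 0)–(-0.722, 0.592256, 0)  len=0.0677
  (v5,v6,v2) [+-+] → (-0.722, 0.592256, 0)–(-0.722, 0.524544, 0.176432)  len=0.1890
  (v6,v0,v7) [-+-] → (-0.722, 0.524544, 0)–(-0.722, 0, 0)  len=0.5245
  (v6,v7,v2) [--+] → (-0.722, 0, 0.6984)–(-0.722, 0.524544, 0.176432)  len=0.7400
  (v7,v0,v8) [-+-] → (-0.722, 0, 0)–(-0.722, -0.524544, 0)  len=0.5245
  (v7,v8,v2) [--+] → (-0.722, -0.524544, 0.176432)–(-0.722, 0, 0.6984)  len=0.7400
  (v8,v0,v9) [-++] → (-0.722, -0.524544, 0)–(-0.722, -0.592256, 0)  len=0.0677
  (v8,v9,v2) [-++] → (-0.722, -0.592256, 0)–(-0.722, -0.524544, 0.176432)  len=0.1890

Chained into 1 loop(s):
  loop 1: 8 segments, perimeter = 3.0425
Total perimeter = 3.042


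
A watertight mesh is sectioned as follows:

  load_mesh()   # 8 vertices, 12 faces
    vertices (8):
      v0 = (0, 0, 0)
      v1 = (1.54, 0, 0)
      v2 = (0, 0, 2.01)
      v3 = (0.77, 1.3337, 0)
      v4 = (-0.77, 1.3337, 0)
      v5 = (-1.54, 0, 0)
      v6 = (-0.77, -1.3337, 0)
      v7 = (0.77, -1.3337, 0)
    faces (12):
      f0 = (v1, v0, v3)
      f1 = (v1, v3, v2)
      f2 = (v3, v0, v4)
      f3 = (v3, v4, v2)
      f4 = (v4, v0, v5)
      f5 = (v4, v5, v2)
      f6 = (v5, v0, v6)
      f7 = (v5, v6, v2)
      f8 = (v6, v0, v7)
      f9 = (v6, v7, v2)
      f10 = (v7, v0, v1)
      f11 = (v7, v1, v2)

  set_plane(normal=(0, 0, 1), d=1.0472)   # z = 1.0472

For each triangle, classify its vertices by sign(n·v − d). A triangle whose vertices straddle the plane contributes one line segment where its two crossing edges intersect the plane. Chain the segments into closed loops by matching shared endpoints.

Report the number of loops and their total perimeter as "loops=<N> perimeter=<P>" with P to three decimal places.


loops=1 perimeter=4.426

Straddling triangles (6 of 12):
  (v1,v3,v2) [--+] → (0.368834, 0.638849, 1.0472)–(0.737668, 0, 1.0472)  len=0.7377
  (v3,v4,v2) [--+] → (-0.368834, 0.638849, 1.0472)–(0.368834, 0.638849, 1.0472)  len=0.7377
  (v4,v5,v2) [--+] → (-0.737668, 0, 1.0472)–(-0.368834, 0.638849, 1.0472)  len=0.7377
  (v5,v6,v2) [--+] → (-0.368834, -0.638849, 1.0472)–(-0.737668, 0, 1.0472)  len=0.7377
  (v6,v7,v2) [--+] → (0.368834, -0.638849, 1.0472)–(-0.368834, -0.638849, 1.0472)  len=0.7377
  (v7,v1,v2) [--+] → (0.737668, 0, 1.0472)–(0.368834, -0.638849, 1.0472)  len=0.7377

Chained into 1 loop(s):
  loop 1: 6 segments, perimeter = 4.4260
Total perimeter = 4.426


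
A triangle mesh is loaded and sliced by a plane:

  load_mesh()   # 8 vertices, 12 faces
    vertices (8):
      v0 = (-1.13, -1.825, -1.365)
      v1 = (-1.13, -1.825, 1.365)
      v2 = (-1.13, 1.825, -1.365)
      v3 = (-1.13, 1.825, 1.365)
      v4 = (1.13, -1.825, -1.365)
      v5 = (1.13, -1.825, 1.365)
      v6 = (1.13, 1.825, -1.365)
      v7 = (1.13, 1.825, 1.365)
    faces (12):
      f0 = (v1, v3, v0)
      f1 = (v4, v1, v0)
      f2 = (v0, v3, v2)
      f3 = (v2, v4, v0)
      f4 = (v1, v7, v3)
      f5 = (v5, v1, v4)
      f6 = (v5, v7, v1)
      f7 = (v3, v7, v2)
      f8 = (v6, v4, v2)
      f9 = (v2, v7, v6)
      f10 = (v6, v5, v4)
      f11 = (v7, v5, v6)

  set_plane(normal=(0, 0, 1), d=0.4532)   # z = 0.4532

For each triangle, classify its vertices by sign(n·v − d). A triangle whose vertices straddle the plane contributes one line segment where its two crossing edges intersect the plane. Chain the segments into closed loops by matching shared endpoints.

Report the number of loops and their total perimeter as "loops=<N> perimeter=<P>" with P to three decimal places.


loops=1 perimeter=11.820

Straddling triangles (8 of 12):
  (v1,v3,v0) [++-] → (-1.13, 0.605927, 0.4532)–(-1.13, -1.825, 0.4532)  len=2.4309
  (v4,v1,v0) [-+-] → (-0.375177, -1.825, 0.4532)–(-1.13, -1.825, 0.4532)  len=0.7548
  (v0,v3,v2) [-+-] → (-1.13, 0.605927, 0.4532)–(-1.13, 1.825, 0.4532)  len=1.2191
  (v5,v1,v4) [++-] → (-0.375177, -1.825, 0.4532)–(1.13, -1.825, 0.4532)  len=1.5052
  (v3,v7,v2) [++-] → (0.375177, 1.825, 0.4532)–(-1.13, 1.825, 0.4532)  len=1.5052
  (v2,v7,v6) [-+-] → (0.375177, 1.825, 0.4532)–(1.13, 1.825, 0.4532)  len=0.7548
  (v6,v5,v4) [-+-] → (1.13, -0.605927, 0.4532)–(1.13, -1.825, 0.4532)  len=1.2191
  (v7,v5,v6) [++-] → (1.13, -0.605927, 0.4532)–(1.13, 1.825, 0.4532)  len=2.4309

Chained into 1 loop(s):
  loop 1: 8 segments, perimeter = 11.8200
Total perimeter = 11.820


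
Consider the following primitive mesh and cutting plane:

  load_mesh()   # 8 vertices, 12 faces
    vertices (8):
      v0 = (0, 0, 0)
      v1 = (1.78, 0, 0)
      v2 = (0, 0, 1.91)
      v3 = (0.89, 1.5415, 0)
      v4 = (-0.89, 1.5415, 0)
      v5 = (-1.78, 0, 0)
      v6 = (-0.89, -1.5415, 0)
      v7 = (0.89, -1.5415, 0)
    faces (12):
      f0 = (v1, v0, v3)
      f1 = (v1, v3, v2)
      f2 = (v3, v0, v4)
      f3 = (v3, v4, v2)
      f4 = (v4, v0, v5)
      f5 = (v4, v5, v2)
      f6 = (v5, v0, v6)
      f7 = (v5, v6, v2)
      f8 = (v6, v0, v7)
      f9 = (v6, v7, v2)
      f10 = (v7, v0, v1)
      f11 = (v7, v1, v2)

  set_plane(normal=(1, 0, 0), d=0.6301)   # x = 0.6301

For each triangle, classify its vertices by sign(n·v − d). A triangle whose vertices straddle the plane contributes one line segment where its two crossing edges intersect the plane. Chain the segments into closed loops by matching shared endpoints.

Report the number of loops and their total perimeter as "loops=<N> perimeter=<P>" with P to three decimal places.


loops=1 perimeter=7.084

Straddling triangles (8 of 12):
  (v1,v0,v3) [+-+] → (0.6301, 0, 0)–(0.6301, 1.09135, 0)  len=1.0913
  (v1,v3,v2) [++-] → (0.6301, 1.09135, 0.557763)–(0.6301, 0, 1.23388)  len=1.2838
  (v3,v0,v4) [+--] → (0.6301, 1.09135, 0)–(0.6301, 1.5415, 0)  len=0.4502
  (v3,v4,v2) [+--] → (0.6301, 1.5415, 0)–(0.6301, 1.09135, 0.557763)  len=0.7168
  (v6,v0,v7) [--+] → (0.6301, -1.09135, 0)–(0.6301, -1.5415, 0)  len=0.4502
  (v6,v7,v2) [-+-] → (0.6301, -1.5415, 0)–(0.6301, -1.09135, 0.557763)  len=0.7168
  (v7,v0,v1) [+-+] → (0.6301, -1.09135, 0)–(0.6301, 0, 0)  len=1.0913
  (v7,v1,v2) [++-] → (0.6301, 0, 1.23388)–(0.6301, -1.09135, 0.557763)  len=1.2838

Chained into 1 loop(s):
  loop 1: 8 segments, perimeter = 7.0841
Total perimeter = 7.084


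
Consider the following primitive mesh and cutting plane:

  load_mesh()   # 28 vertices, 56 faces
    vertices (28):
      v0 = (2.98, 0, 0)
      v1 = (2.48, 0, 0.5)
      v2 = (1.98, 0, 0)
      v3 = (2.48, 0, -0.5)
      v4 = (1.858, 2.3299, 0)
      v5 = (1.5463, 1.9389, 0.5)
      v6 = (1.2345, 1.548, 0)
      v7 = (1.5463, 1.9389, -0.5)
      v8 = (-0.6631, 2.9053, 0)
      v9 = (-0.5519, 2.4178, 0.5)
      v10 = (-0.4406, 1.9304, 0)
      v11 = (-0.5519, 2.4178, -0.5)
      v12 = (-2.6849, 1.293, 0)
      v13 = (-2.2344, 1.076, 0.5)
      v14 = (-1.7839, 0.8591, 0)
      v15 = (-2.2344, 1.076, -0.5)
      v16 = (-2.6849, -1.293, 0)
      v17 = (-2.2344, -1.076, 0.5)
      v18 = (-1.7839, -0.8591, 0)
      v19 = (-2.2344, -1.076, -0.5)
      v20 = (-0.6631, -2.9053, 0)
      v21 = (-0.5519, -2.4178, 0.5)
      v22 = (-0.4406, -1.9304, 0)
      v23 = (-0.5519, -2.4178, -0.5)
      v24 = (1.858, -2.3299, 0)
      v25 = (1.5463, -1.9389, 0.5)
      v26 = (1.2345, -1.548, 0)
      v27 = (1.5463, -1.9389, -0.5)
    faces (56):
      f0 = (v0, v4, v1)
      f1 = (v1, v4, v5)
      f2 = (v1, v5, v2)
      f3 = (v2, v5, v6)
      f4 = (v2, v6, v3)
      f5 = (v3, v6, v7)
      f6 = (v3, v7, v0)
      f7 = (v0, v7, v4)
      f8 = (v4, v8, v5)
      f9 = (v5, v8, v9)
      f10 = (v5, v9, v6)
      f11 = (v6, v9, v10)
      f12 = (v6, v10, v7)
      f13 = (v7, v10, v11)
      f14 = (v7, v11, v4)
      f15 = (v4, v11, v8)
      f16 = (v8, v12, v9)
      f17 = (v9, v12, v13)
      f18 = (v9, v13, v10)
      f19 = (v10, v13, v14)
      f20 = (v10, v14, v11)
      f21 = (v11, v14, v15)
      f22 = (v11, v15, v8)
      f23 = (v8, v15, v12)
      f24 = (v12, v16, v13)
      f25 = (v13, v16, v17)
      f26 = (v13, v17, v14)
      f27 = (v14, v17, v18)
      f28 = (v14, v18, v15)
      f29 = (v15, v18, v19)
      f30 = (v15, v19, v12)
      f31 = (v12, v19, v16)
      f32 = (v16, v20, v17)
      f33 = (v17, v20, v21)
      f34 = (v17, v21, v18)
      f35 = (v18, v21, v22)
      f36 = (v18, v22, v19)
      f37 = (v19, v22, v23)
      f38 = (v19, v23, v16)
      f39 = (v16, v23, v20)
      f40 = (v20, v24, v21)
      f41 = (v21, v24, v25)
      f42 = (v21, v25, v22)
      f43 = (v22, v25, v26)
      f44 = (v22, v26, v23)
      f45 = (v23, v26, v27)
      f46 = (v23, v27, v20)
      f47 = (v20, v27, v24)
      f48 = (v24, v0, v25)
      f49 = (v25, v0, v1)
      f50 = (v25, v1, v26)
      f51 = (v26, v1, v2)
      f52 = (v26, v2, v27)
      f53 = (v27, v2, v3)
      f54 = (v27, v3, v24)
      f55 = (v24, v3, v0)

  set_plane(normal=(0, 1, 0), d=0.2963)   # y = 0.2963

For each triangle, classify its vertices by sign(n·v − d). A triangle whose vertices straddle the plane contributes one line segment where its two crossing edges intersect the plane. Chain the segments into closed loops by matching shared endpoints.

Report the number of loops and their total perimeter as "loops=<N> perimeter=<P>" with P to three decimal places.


Straddling triangles (16 of 56):
  (v0,v4,v1) [-+-] → (2.83731, 0.2963, 0)–(2.4009, 0.2963, 0.436414)  len=0.6172
  (v1,v4,v5) [-++] → (2.4009, 0.2963, 0.436414)–(2.33731, 0.2963, 0.5)  len=0.0899
  (v1,v5,v2) [-+-] → (2.33731, 0.2963, 0.5)–(1.91372, 0.2963, 0.0764093)  len=0.5990
  (v2,v5,v6) [-++] → (1.91372, 0.2963, 0.0764093)–(1.83731, 0.2963, 0)  len=0.1081
  (v2,v6,v3) [-+-] → (1.83731, 0.2963, 0)–(2.2416, 0.2963, -0.404296)  len=0.5718
  (v3,v6,v7) [-++] → (2.2416, 0.2963, -0.404296)–(2.33731, 0.2963, -0.5)  len=0.1354
  (v3,v7,v0) [-+-] → (2.33731, 0.2963, -0.5)–(2.7609, 0.2963, -0.0764093)  len=0.5990
  (v0,v7,v4) [-++] → (2.7609, 0.2963, -0.0764093)–(2.83731, 0.2963, 0)  len=0.1081
  (v12,v16,v13) [+-+] → (-2.6849, 0.2963, 0)–(-2.38267, 0.2963, 0.335437)  len=0.4515
  (v13,v16,v17) [+--] → (-2.38267, 0.2963, 0.335437)–(-2.2344, 0.2963, 0.5)  len=0.2215
  (v13,v17,v14) [+-+] → (-2.2344, 0.2963, 0.5)–(-1.91492, 0.2963, 0.145419)  len=0.4773
  (v14,v17,v18) [+--] → (-1.91492, 0.2963, 0.145419)–(-1.7839, 0.2963, 0)  len=0.1957
  (v14,v18,v15) [+-+] → (-1.7839, 0.2963, 0)–(-2.05288, 0.2963, -0.298538)  len=0.4018
  (v15,v18,v19) [+--] → (-2.05288, 0.2963, -0.298538)–(-2.2344, 0.2963, -0.5)  len=0.2712
  (v15,v19,v12) [+-+] → (-2.2344, 0.2963, -0.5)–(-2.49536, 0.2963, -0.210363)  len=0.3899
  (v12,v19,v16) [+--] → (-2.49536, 0.2963, -0.210363)–(-2.6849, 0.2963, 0)  len=0.2832

Chained into 2 loop(s):
  loop 1: 8 segments, perimeter = 2.8284
  loop 2: 8 segments, perimeter = 2.6921
Total perimeter = 5.521

loops=2 perimeter=5.521


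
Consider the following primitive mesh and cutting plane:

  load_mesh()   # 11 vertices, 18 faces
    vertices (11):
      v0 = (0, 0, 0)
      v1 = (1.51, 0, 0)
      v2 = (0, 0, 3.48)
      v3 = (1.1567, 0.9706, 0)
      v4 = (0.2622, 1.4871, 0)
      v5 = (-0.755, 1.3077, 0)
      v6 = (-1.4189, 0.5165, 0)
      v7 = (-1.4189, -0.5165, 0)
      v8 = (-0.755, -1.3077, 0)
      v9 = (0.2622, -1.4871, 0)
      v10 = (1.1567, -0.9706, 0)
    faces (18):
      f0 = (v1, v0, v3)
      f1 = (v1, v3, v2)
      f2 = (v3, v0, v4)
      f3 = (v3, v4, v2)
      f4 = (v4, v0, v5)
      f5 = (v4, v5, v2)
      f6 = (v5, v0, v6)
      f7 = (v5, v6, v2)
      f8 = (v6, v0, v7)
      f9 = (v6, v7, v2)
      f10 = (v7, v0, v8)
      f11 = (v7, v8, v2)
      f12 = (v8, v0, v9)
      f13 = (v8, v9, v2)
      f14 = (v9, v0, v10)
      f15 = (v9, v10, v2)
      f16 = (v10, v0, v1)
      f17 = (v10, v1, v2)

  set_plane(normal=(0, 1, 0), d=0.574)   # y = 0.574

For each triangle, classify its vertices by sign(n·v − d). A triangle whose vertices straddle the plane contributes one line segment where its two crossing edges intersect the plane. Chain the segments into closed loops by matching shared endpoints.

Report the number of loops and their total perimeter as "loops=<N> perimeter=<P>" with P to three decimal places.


loops=1 perimeter=7.826

Straddling triangles (8 of 18):
  (v1,v0,v3) [--+] → (0.684057, 0.574, 0)–(1.30106, 0.574, 0)  len=0.6170
  (v1,v3,v2) [-+-] → (1.30106, 0.574, 0)–(0.684057, 0.574, 1.42197)  len=1.5501
  (v3,v0,v4) [+-+] → (0.684057, 0.574, 0)–(0.101206, 0.574, 0)  len=0.5829
  (v3,v4,v2) [++-] → (0.101206, 0.574, 2.13677)–(0.684057, 0.574, 1.42197)  len=0.9223
  (v4,v0,v5) [+-+] → (0.101206, 0.574, 0)–(-0.331399, 0.574, 0)  len=0.4326
  (v4,v5,v2) [++-] → (-0.331399, 0.574, 1.95249)–(0.101206, 0.574, 2.13677)  len=0.4702
  (v5,v0,v6) [+--] → (-0.331399, 0.574, 0)–(-1.37065, 0.574, 0)  len=1.0393
  (v5,v6,v2) [+--] → (-1.37065, 0.574, 0)–(-0.331399, 0.574, 1.95249)  len=2.2118

Chained into 1 loop(s):
  loop 1: 8 segments, perimeter = 7.8262
Total perimeter = 7.826
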